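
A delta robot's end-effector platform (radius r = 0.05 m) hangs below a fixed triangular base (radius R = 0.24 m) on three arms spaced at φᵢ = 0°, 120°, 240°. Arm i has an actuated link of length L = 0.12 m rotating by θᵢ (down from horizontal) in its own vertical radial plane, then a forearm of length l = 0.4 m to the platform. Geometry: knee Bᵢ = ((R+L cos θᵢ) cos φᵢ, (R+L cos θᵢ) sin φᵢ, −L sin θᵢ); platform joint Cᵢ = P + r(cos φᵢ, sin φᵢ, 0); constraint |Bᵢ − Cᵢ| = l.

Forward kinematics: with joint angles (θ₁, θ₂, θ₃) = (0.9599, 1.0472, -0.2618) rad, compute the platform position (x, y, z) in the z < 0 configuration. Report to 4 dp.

(-0.0528, -0.1098, -0.3238)

arm 1 at φ=0.0°: (R−r)+L cos θ1 = 0.2588;  O1 = (0.2588, 0.0000, -0.0983)
φ2=120.0°: virtual centre (-0.1250, 0.2165, -0.1039), radius l
arm 3 at φ=240.0°: (R−r)+L cos θ3 = 0.3059;  O3 = (-0.1530, -0.2649, 0.0311)
subtract pairs → two planes through P
[-0.7677 0.4330 -0.0113]·P = -0.0034;  [-0.8236 -0.5299 0.2587]·P = 0.0179
det = 0.7634;  x = -0.0078+0.1389z,  y = -0.0216+0.2723z
quadratic in z: (1.0935)z²+(0.1107)z+(-0.0788)=0, √Δ=0.5973 → z ∈ {-0.3238, 0.2225}; z = -0.3238 (taking z<0)
x = -0.0528, y = -0.1098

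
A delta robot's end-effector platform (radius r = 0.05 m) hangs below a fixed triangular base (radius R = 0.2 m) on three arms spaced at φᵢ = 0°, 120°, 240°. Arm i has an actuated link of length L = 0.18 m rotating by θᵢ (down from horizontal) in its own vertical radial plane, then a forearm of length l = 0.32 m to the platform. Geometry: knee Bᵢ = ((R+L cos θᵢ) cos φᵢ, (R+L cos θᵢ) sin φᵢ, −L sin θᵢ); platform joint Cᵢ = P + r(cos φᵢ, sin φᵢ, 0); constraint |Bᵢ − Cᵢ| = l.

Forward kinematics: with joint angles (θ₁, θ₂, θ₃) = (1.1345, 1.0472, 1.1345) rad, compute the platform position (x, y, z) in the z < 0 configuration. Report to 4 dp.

(-0.0069, 0.0119, -0.3822)

φ1=0.0°: virtual centre (0.2261, 0.0000, -0.1631), radius l
arm 2 at φ=120.0°: (R−r)+L cos θ2 = 0.2400;  O2 = (-0.1200, 0.2078, -0.1559)
arm 3 at φ=240.0°: (R−r)+L cos θ3 = 0.2261;  O3 = (-0.1130, -0.1958, -0.1631)
|O₂|²−|O₁|² = 0.0042;  |O₃|²−|O₁|² = 0.0000
plane₁₂: -0.6921x+0.4157y+0.0145z = 0.0042
Cramer: x(z) = -0.0030+0.0103z;  y(z) = 0.0051-0.0178z
into |P−O₁|² = l²: 1.0004z² + 0.3214z + -0.0233 = 0;  Δ = 0.1966;  z = -0.3822 or 0.0610 → z<0 root = -0.3822
x = -0.0069, y = 0.0119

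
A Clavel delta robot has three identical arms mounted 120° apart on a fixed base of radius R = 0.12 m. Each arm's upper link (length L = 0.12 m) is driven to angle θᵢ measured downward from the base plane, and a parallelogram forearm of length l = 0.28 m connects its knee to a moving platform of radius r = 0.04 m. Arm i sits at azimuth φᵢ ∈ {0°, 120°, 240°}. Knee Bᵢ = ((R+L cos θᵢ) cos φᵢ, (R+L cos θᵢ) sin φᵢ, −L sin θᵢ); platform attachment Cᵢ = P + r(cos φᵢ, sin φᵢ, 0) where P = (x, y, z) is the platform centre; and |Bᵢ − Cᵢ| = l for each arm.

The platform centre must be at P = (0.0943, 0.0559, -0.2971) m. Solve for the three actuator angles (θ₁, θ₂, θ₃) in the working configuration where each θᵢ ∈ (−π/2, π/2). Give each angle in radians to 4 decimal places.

θ₁ = 0.3488, θ₂ = 0.8728, θ₃ = 1.3091

arm 1 (φ=0.0°): x'=0.0943, y'=0.0559
  e−x'=-0.0143;  (l²−L²−(e−x')²−y'²−z²)/2L = -0.1150
  γ=atan2(-0.2971,-0.0143)=-1.6189;  ψ=arccos(-0.3866)=1.9677;  θ1=γ+ψ≈0.3488
rotate P by −φ2: (0.0013, -0.1096, -0.2971)
  A cos θ + B sin θ = C:  0.0787·cos θ + -0.2971·sin θ = -0.1770
  √(A²+B²)=0.3074;  θ2 = -1.3117+2.1845 ≈ 0.8728
φ3=240.0° → target in arm frame (-0.0956, 0.0537)
  A=0.1756, B=-0.2971, C=(l²−L²−A²−y'²−z²)/(2L)=-0.2416
  θ3 = atan2(B,A) + arccos(C/0.3451) = 1.3091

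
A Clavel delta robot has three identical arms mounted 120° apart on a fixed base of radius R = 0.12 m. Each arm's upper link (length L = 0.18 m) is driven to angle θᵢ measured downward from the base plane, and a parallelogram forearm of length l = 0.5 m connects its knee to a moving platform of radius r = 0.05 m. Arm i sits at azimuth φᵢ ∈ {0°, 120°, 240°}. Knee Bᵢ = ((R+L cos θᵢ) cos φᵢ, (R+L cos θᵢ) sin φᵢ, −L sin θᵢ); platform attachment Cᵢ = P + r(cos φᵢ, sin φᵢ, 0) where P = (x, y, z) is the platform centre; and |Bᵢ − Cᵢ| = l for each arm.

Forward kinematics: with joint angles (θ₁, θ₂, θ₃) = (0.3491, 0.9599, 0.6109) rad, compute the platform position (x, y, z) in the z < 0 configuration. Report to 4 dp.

φ1=0.0°: virtual centre (0.2391, 0.0000, -0.0616), radius l
φ2=120.0°: virtual centre (-0.0866, 0.1500, -0.1474), radius l
arm 3 at φ=240.0°: (R−r)+L cos θ3 = 0.2174;  S3 = (-0.1087, -0.1883, -0.1032)
|S₂|²−|S₁|² = -0.0092;  |S₃|²−|S₁|² = -0.0030
plane₁₂: -0.6515x+0.3001y+-0.1717z = -0.0092
det = 0.4542;  x = 0.0097+-0.1975z,  y = -0.0098+0.1435z
sphere 1 gives Az²+Bz+C=0 with A=1.0596, B=0.2110, C=-0.1935;  B²−4AC=0.8644;  roots -0.5383, 0.3392;  negative root z = -0.5383
x = 0.1160, y = -0.0870

(0.1160, -0.0870, -0.5383)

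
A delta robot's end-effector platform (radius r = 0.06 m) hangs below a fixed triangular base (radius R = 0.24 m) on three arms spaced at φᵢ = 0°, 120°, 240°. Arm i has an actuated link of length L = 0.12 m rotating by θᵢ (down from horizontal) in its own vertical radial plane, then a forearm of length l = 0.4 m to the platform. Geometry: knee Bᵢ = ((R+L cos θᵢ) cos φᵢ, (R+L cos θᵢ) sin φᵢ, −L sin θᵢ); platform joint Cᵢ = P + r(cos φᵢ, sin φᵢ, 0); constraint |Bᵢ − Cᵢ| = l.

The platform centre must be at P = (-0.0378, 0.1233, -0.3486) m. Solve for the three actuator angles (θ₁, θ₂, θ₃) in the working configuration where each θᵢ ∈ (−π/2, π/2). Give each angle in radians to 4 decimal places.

φ1=0.0° → target in arm frame (-0.0378, 0.1233)
  A cos θ + B sin θ = C:  0.2178·cos θ + -0.3486·sin θ = -0.1607
  γ=atan2(-0.3486,0.2178)=-1.0124;  ψ=arccos(-0.3909)=1.9724;  θ1=γ+ψ≈0.9600
φ2=120.0° → target in arm frame (0.1257, -0.0289)
  A cos θ + B sin θ = C:  0.0543·cos θ + -0.3486·sin θ = 0.0845
  θ2 = atan2(B,A) + arccos(C/0.3528) = -0.0874
arm 3 (φ=240.0°): x'=-0.0879, y'=-0.0944
  A cos θ + B sin θ = C:  0.2679·cos θ + -0.3486·sin θ = -0.2358
  √(A²+B²)=0.4396;  θ3 = -0.9156+2.1369 ≈ 1.2213

θ₁ = 0.9600, θ₂ = -0.0874, θ₃ = 1.2213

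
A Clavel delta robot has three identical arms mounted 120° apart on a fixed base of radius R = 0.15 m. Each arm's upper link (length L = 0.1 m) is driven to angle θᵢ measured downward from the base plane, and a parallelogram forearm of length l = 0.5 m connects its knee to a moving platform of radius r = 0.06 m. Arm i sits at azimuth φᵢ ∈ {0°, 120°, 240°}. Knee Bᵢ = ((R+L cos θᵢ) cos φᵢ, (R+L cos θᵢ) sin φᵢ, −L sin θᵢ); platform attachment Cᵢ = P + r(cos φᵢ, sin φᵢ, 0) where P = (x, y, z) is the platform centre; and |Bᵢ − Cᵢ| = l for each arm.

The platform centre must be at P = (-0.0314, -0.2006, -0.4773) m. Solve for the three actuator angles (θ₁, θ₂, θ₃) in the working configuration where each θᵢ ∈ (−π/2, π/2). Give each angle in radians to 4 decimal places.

θ₁ = 0.6985, θ₂ = 1.1349, θ₃ = -0.1741

arm 1 (φ=0.0°): x'=-0.0314, y'=-0.2006
  e−x'=0.1214;  (l²−L²−(e−x')²−y'²−z²)/2L = -0.2140
  γ=atan2(-0.4773,0.1214)=-1.3217;  ψ=arccos(-0.4345)=2.0202;  θ1=γ+ψ≈0.6985
arm 2 (φ=120.0°): x'=-0.1580, y'=0.1275
  A=0.2480, B=-0.4773, C=(l²−L²−A²−y'²−z²)/(2L)=-0.3279
  θ2 = atan2(B,A) + arccos(C/0.5379) = 1.1349
rotate P by −φ3: (0.1894, 0.0731, -0.4773)
  e−x'=-0.0994;  (l²−L²−(e−x')²−y'²−z²)/2L = -0.0152
  γ=atan2(-0.4773,-0.0994)=-1.7762;  ψ=arccos(-0.0312)=1.6020;  θ3=γ+ψ≈-0.1741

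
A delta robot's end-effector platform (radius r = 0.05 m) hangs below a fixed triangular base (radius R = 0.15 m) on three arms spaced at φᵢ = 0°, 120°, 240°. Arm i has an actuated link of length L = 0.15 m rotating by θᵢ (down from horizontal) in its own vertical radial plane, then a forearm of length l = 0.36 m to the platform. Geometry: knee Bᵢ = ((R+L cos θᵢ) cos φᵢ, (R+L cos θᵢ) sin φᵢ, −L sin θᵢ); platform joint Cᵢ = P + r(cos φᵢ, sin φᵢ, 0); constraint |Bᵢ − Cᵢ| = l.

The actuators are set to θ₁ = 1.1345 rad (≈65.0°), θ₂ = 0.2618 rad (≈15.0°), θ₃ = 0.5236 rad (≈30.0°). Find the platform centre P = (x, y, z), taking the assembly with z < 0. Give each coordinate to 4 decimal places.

(-0.1238, 0.0322, -0.3507)

φ1=0.0°: virtual centre (0.1634, 0.0000, -0.1359), radius l
φ2=120.0°: virtual centre (-0.1224, 0.2121, -0.0388), radius l
arm 3 at φ=240.0°: ρ3 = 0.2299;  S3 = (-0.1150, -0.1991, -0.0750)
eliminate P² terms by subtracting sphere 1 from 2 and 3
plane₁₂: -0.5717x+0.4242y+0.1943z = 0.0163
det = 0.4638;  x = -0.0262+0.2783z,  y = 0.0032+-0.0829z
quadratic in z: (1.0843)z²+(0.1659)z+(-0.0752)=0, √Δ=0.5946 → z ∈ {-0.3507, 0.1977}; z = -0.3507 (taking z<0)
x = -0.1238, y = 0.0322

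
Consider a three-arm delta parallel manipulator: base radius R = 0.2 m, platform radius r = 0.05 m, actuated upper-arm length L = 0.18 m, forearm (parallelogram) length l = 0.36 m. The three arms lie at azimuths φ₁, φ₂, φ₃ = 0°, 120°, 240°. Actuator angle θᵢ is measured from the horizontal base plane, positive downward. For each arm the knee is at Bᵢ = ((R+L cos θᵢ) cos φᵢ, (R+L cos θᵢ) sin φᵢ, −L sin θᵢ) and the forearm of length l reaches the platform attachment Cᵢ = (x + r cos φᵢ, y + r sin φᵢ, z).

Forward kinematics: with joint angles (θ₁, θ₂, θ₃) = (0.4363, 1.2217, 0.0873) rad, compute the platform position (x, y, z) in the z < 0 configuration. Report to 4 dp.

(0.0390, -0.1308, -0.2693)

φ1=0.0°: virtual centre (0.3131, 0.0000, -0.0761), radius l
arm 2 at φ=120.0°: ρ2 = 0.2116;  O2 = (-0.1058, 0.1832, -0.1691)
arm 3 at φ=240.0°: ρ3 = 0.3293;  O3 = (-0.1647, -0.2852, -0.0157)
|O₂|²−|O₁|² = -0.0305;  |O₃|²−|O₁|² = 0.0049
linear system: -0.8378x+0.3664y = -0.0305−-0.1862z; -0.9556x+-0.5704y = 0.0049−0.1207z
det = 0.8281;  x = 0.0188+-0.0748z,  y = -0.0401+0.3370z
quadratic in z: (1.1192)z²+(0.1691)z+(-0.0356)=0, √Δ=0.4336 → z ∈ {-0.2693, 0.1181}; z = -0.2693 (taking z<0)
x = 0.0390, y = -0.1308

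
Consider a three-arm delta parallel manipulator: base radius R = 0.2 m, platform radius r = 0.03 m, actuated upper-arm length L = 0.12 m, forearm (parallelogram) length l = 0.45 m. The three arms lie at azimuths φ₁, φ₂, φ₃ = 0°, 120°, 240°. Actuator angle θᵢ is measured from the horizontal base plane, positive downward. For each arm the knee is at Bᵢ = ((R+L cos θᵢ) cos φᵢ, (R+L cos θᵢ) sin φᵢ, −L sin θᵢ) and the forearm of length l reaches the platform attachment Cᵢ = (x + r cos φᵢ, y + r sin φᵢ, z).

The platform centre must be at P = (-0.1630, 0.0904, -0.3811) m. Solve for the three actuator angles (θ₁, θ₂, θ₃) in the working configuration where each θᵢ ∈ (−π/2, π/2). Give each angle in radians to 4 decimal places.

arm 1 (φ=0.0°): x'=-0.1630, y'=0.0904
  e−x'=0.3330;  (l²−L²−(e−x')²−y'²−z²)/2L = -0.3175
  θ1 = atan2(B,A) + arccos(C/0.5061) = 1.3963
rotate P by −φ2: (0.1598, 0.0960, -0.3811)
  A cos θ + B sin θ = C:  0.0102·cos θ + -0.3811·sin θ = 0.1398
  √(A²+B²)=0.3812;  θ2 = -1.5440+1.1954 ≈ -0.3486
arm 3 (φ=240.0°): x'=0.0032, y'=-0.1864
  e−x'=0.1668;  (l²−L²−(e−x')²−y'²−z²)/2L = -0.0820
  γ=atan2(-0.3811,0.1668)=-1.1583;  ψ=arccos(-0.1972)=1.7693;  θ3=γ+ψ≈0.6110

θ₁ = 1.3963, θ₂ = -0.3486, θ₃ = 0.6110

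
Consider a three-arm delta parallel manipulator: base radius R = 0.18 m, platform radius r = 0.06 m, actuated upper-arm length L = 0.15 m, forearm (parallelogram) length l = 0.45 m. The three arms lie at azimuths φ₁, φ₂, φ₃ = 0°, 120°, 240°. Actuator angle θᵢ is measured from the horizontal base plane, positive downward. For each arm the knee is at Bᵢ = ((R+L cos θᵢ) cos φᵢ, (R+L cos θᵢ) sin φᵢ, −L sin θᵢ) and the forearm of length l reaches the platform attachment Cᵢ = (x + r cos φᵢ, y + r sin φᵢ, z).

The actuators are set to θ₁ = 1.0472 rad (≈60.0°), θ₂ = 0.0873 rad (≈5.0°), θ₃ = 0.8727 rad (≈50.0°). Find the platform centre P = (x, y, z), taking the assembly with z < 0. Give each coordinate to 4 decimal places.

(-0.1027, 0.1167, -0.4465)

φ1=0.0°: virtual centre (0.1950, 0.0000, -0.1299), radius l
φ2=120.0°: virtual centre (-0.1347, 0.2333, -0.0131), radius l
φ3=240.0°: virtual centre (-0.1082, -0.1874, -0.1149), radius l
eliminate P² terms by subtracting sphere 1 from 2 and 3
linear system: -0.6594x+0.4667y = 0.0179−0.2337z; -0.6064x+-0.3748y = 0.0051−0.0300z
Cramer: x(z) = -0.0172+0.1916z;  y(z) = 0.0140-0.2300z
quadratic in z: (1.0896)z²+(0.1721)z+(-0.1404)=0, √Δ=0.8010 → z ∈ {-0.4465, 0.2886}; z = -0.4465 (taking z<0)
x = -0.1027, y = 0.1167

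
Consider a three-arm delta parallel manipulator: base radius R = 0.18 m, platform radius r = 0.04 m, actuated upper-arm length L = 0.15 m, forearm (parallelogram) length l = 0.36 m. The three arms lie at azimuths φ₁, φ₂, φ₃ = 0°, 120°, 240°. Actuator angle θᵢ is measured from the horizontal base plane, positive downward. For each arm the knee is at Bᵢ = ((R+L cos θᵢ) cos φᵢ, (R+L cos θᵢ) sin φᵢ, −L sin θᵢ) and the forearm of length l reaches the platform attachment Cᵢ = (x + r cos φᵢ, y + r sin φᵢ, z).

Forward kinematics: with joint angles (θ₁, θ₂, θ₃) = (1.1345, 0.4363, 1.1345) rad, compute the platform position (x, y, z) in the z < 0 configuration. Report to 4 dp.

(-0.0497, 0.0860, -0.3771)

arm 1 at φ=0.0°: ρ1 = 0.2034;  S1 = (0.2034, 0.0000, -0.1359)
φ2=120.0°: virtual centre (-0.1380, 0.2390, -0.0634), radius l
S3 = (0.2034·cos240.0°, 0.2034·sin240.0°, -0.1359) = (-0.1017, -0.1761, -0.1359)
|S₂|²−|S₁|² = 0.0203;  |S₃|²−|S₁|² = 0.0000
[-0.6827 0.4780 0.1451]·P = 0.0203;  [-0.6102 -0.3523 0.0000]·P = 0.0000
det = 0.5321;  x = -0.0134+0.0961z,  y = 0.0233+-0.1664z
into |P−S₁|² = l²: 1.0369z² + 0.2225z + -0.0636 = 0;  Δ = 0.3131;  z = -0.3771 or 0.1625 → z<0 root = -0.3771
x = -0.0497, y = 0.0860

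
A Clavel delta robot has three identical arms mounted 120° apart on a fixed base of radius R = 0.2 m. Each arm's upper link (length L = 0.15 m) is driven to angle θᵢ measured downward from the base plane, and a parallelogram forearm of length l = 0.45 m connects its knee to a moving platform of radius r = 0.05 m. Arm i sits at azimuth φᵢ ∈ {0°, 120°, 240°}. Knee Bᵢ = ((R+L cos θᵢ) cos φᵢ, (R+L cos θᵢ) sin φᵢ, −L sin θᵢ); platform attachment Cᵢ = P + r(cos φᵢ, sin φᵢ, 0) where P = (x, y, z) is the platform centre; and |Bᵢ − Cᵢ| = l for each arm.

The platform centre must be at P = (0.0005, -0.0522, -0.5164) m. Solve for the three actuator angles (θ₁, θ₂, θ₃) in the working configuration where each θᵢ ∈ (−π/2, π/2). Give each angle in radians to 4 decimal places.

θ₁ = 1.0472, θ₂ = 1.2218, θ₃ = 0.8726

rotate P by −φ1: (0.0005, -0.0522, -0.5164)
  A cos θ + B sin θ = C:  0.1495·cos θ + -0.5164·sin θ = -0.3725
  √(A²+B²)=0.5376;  θ1 = -1.2890+2.3362 ≈ 1.0472
φ2=120.0° → target in arm frame (-0.0455, 0.0257)
  e−x'=0.1955;  (l²−L²−(e−x')²−y'²−z²)/2L = -0.4184
  θ2 = atan2(B,A) + arccos(C/0.5522) = 1.2218
φ3=240.0° → target in arm frame (0.0450, 0.0265)
  A cos θ + B sin θ = C:  0.1050·cos θ + -0.5164·sin θ = -0.3280
  θ3 = atan2(B,A) + arccos(C/0.5270) = 0.8726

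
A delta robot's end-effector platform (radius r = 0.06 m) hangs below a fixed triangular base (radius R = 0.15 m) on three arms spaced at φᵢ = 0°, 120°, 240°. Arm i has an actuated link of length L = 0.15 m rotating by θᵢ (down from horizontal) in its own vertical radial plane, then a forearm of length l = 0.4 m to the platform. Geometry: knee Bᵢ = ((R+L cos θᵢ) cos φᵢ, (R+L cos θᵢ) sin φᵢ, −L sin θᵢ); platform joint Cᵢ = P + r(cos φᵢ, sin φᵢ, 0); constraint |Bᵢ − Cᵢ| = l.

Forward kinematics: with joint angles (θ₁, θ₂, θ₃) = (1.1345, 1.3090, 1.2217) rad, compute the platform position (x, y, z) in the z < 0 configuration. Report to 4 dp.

φ1=0.0°: virtual centre (0.1534, 0.0000, -0.1359), radius l
O2 = (0.1288·cos120.0°, 0.1288·sin120.0°, -0.1449) = (-0.0644, 0.1116, -0.1449)
arm 3 at φ=240.0°: e+L cos θ3 = 0.1413;  O3 = (-0.0707, -0.1224, -0.1410)
eliminate P² terms by subtracting sphere 1 from 2 and 3
plane₁₂: -0.4356x+0.2231y+-0.0179z = -0.0044
det = 0.2066;  x = 0.0076+-0.0320z,  y = -0.0050+0.0177z
into |P−O₁|² = l²: 1.0013z² + 0.2810z + -0.1202 = 0;  Δ = 0.5606;  z = -0.5142 or 0.2335 → z<0 root = -0.5142
x = 0.0240, y = -0.0141

(0.0240, -0.0141, -0.5142)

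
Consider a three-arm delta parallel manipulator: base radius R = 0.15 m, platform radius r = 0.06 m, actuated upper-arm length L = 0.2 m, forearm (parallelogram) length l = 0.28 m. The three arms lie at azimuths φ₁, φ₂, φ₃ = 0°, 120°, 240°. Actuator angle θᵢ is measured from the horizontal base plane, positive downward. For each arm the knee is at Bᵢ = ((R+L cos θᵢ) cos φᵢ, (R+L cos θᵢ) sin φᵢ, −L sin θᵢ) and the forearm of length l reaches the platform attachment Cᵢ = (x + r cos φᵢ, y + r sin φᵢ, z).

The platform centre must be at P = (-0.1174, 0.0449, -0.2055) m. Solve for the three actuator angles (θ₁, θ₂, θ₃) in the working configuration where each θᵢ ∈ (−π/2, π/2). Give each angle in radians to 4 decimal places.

θ₁ = 1.2217, θ₂ = 0.0870, θ₃ = 0.6110

rotate P by −φ1: (-0.1174, 0.0449, -0.2055)
  e−x'=0.2074;  (l²−L²−(e−x')²−y'²−z²)/2L = -0.1222
  γ=atan2(-0.2055,0.2074)=-0.7808;  ψ=arccos(-0.4184)=2.0025;  θ1=γ+ψ≈1.2217
φ2=120.0° → target in arm frame (0.0976, 0.0792)
  e−x'=-0.0076;  (l²−L²−(e−x')²−y'²−z²)/2L = -0.0254
  γ=atan2(-0.2055,-0.0076)=-1.6077;  ψ=arccos(-0.1236)=1.6947;  θ2=γ+ψ≈0.0870
rotate P by −φ3: (0.0198, -0.1241, -0.2055)
  A=0.0702, B=-0.2055, C=(l²−L²−A²−y'²−z²)/(2L)=-0.0604
  √(A²+B²)=0.2172;  θ3 = -1.2417+1.8527 ≈ 0.6110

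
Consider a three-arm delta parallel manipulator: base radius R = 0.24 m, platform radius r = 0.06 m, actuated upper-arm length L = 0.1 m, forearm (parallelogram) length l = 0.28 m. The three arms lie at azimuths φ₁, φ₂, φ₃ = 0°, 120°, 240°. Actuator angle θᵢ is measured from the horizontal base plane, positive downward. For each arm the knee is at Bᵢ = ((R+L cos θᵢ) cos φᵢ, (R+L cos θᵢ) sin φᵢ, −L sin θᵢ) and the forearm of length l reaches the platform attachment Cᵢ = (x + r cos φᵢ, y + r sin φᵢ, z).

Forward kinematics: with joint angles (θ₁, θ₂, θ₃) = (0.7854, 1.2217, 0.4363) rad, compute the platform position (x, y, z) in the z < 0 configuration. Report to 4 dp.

(0.0058, -0.0489, -0.1974)

centre 1 = (0.2507·cos0.0°, 0.2507·sin0.0°, -0.0707) = (0.2507, 0.0000, -0.0707)
centre 2 = (0.2142·cos120.0°, 0.2142·sin120.0°, -0.0940) = (-0.1071, 0.1855, -0.0940)
φ3=240.0°: virtual centre (-0.1353, -0.2344, -0.0423), radius l
eliminate P² terms by subtracting sphere 1 from 2 and 3
[-0.7156 0.3710 -0.0465]·P = -0.0131;  [-0.7721 -0.4687 0.0569]·P = 0.0072
Cramer: x(z) = 0.0056-0.0011z;  y(z) = -0.0246+0.1232z
into |P−centre ₁|² = l²: 1.0152z² + 0.1359z + -0.0127 = 0;  Δ = 0.0702;  z = -0.1974 or 0.0635 → z<0 root = -0.1974
x = 0.0058, y = -0.0489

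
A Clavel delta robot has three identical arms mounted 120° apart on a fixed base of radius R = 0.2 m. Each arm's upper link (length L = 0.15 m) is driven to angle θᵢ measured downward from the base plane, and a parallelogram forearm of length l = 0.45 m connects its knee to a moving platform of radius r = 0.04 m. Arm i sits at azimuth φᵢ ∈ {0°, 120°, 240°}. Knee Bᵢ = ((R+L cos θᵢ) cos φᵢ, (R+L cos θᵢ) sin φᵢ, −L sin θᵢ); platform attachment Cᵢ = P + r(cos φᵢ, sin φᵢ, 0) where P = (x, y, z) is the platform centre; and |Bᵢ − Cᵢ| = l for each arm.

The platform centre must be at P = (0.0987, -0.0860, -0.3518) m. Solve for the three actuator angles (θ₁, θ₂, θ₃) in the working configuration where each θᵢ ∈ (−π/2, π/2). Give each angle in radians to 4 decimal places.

arm 1 (φ=0.0°): x'=0.0987, y'=-0.0860
  A cos θ + B sin θ = C:  0.0613·cos θ + -0.3518·sin θ = 0.1503
  √(A²+B²)=0.3571;  θ1 = -1.3983+1.1364 ≈ -0.2618
φ2=120.0° → target in arm frame (-0.1238, -0.0425)
  e−x'=0.2838;  (l²−L²−(e−x')²−y'²−z²)/2L = -0.0871
  θ2 = atan2(B,A) + arccos(C/0.4520) = 0.8727
rotate P by −φ3: (0.0251, 0.1285, -0.3518)
  A=0.1349, B=-0.3518, C=(l²−L²−A²−y'²−z²)/(2L)=0.0718
  √(A²+B²)=0.3768;  θ3 = -1.2047+1.3791 ≈ 0.1744

θ₁ = -0.2618, θ₂ = 0.8727, θ₃ = 0.1744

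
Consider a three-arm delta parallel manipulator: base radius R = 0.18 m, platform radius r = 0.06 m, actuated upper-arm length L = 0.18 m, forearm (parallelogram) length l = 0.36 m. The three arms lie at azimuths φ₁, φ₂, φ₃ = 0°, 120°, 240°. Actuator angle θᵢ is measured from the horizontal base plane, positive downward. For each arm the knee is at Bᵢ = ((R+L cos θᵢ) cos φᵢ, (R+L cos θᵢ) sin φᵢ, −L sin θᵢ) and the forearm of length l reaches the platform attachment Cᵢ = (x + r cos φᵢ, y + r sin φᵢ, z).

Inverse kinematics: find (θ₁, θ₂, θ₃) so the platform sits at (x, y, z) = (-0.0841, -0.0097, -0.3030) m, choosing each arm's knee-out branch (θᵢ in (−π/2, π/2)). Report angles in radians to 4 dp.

rotate P by −φ1: (-0.0841, -0.0097, -0.3030)
  A=0.2041, B=-0.3030, C=(l²−L²−A²−y'²−z²)/(2L)=-0.1010
  γ=atan2(-0.3030,0.2041)=-0.9780;  ψ=arccos(-0.2765)=1.8509;  θ1=γ+ψ≈0.8729
φ2=120.0° → target in arm frame (0.0336, 0.0777)
  A cos θ + B sin θ = C:  0.0864·cos θ + -0.3030·sin θ = -0.0225
  √(A²+B²)=0.3151;  θ2 = -1.2932+1.6423 ≈ 0.3491
rotate P by −φ3: (0.0505, -0.0680, -0.3030)
  A=0.0695, B=-0.3030, C=(l²−L²−A²−y'²−z²)/(2L)=-0.0113
  θ3 = atan2(B,A) + arccos(C/0.3109) = 0.2620

θ₁ = 0.8729, θ₂ = 0.3491, θ₃ = 0.2620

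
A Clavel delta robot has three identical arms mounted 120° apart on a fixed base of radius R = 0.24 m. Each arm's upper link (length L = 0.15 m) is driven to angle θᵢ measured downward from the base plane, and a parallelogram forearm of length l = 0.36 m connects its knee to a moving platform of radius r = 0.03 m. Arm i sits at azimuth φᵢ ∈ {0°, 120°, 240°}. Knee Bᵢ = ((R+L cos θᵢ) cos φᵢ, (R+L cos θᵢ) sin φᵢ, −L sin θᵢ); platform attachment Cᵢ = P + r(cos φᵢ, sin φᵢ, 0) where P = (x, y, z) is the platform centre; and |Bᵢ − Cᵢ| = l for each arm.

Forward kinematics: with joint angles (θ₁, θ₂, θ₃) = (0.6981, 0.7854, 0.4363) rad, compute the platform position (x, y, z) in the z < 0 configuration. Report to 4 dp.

centre 1 = (0.3249·cos0.0°, 0.3249·sin0.0°, -0.0964) = (0.3249, 0.0000, -0.0964)
φ2=120.0°: virtual centre (-0.1580, 0.2737, -0.1061), radius l
φ3=240.0°: virtual centre (-0.1730, -0.2996, -0.0634), radius l
|centre ₂|²−|centre ₁|² = -0.0037;  |centre ₃|²−|centre ₁|² = 0.0088
[-0.9659 0.5474 -0.0193]·P = -0.0037;  [-0.9958 -0.5992 0.0661]·P = 0.0088
det = 1.1239;  x = -0.0023+0.0219z,  y = -0.0109+0.0739z
sphere 1 gives Az²+Bz+C=0 with A=1.0059, B=0.1769, C=-0.0131;  B²−4AC=0.0840;  roots -0.2320, 0.0561;  negative root z = -0.2320
x = -0.0074, y = -0.0280

(-0.0074, -0.0280, -0.2320)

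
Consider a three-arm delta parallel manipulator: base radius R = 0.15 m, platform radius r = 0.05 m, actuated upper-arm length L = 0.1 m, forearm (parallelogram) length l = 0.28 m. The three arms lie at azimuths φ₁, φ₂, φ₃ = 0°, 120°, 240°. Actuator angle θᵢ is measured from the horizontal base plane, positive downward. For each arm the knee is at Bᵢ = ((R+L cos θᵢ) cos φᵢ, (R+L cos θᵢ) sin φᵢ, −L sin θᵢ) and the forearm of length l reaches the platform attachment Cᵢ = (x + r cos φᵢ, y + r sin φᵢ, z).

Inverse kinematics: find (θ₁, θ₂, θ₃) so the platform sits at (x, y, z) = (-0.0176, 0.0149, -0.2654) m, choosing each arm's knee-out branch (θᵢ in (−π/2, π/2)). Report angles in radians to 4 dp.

rotate P by −φ1: (-0.0176, 0.0149, -0.2654)
  A cos θ + B sin θ = C:  0.1176·cos θ + -0.2654·sin θ = -0.0804
  θ1 = atan2(B,A) + arccos(C/0.2903) = 0.6979
rotate P by −φ2: (0.0217, 0.0078, -0.2654)
  A=0.0783, B=-0.2654, C=(l²−L²−A²−y'²−z²)/(2L)=-0.0411
  γ=atan2(-0.2654,0.0783)=-1.2839;  ψ=arccos(-0.1487)=1.7200;  θ2=γ+ψ≈0.4361
arm 3 (φ=240.0°): x'=-0.0041, y'=-0.0227
  A cos θ + B sin θ = C:  0.1041·cos θ + -0.2654·sin θ = -0.0669
  √(A²+B²)=0.2851;  θ3 = -1.1970+1.8078 ≈ 0.6109

θ₁ = 0.6979, θ₂ = 0.4361, θ₃ = 0.6109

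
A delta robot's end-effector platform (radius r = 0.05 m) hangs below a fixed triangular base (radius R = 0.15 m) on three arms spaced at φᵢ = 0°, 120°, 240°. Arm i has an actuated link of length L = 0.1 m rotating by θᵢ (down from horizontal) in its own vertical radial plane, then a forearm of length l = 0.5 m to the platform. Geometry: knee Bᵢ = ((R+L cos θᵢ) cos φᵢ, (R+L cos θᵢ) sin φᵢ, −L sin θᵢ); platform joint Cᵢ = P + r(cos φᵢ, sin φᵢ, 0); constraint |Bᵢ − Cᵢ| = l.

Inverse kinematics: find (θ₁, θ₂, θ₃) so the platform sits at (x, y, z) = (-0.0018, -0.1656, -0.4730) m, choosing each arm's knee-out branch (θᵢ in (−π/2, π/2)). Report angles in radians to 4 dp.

θ₁ = 0.4362, θ₂ = 0.9598, θ₃ = -0.1746

rotate P by −φ1: (-0.0018, -0.1656, -0.4730)
  A cos θ + B sin θ = C:  0.1018·cos θ + -0.4730·sin θ = -0.1076
  √(A²+B²)=0.4838;  θ1 = -1.3588+1.7950 ≈ 0.4362
arm 2 (φ=120.0°): x'=-0.1425, y'=0.0844
  e−x'=0.2425;  (l²−L²−(e−x')²−y'²−z²)/2L = -0.2483
  γ=atan2(-0.4730,0.2425)=-1.0970;  ψ=arccos(-0.4671)=2.0568;  θ2=γ+ψ≈0.9598
φ3=240.0° → target in arm frame (0.1443, 0.0812)
  e−x'=-0.0443;  (l²−L²−(e−x')²−y'²−z²)/2L = 0.0385
  θ3 = atan2(B,A) + arccos(C/0.4751) = -0.1746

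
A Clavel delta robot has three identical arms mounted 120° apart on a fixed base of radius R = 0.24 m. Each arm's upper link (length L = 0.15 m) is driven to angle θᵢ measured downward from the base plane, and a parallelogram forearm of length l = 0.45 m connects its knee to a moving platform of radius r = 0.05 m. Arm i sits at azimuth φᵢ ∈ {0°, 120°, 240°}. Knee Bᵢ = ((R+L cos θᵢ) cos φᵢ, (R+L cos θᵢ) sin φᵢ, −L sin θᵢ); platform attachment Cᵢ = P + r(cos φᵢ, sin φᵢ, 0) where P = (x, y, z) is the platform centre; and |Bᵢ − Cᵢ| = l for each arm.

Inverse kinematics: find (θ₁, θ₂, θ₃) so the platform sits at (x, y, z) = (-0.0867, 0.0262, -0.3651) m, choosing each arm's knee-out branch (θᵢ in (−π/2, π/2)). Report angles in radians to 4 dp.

rotate P by −φ1: (-0.0867, 0.0262, -0.3651)
  A=0.2767, B=-0.3651, C=(l²−L²−A²−y'²−z²)/(2L)=-0.1018
  θ1 = atan2(B,A) + arccos(C/0.4581) = 0.8727
rotate P by −φ2: (0.0660, 0.0620, -0.3651)
  e−x'=0.1240;  (l²−L²−(e−x')²−y'²−z²)/2L = 0.0916
  θ2 = atan2(B,A) + arccos(C/0.3856) = 0.0873
arm 3 (φ=240.0°): x'=0.0207, y'=-0.0882
  A cos θ + B sin θ = C:  0.1693·cos θ + -0.3651·sin θ = 0.0342
  γ=atan2(-0.3651,0.1693)=-1.1365;  ψ=arccos(0.0849)=1.4858;  θ3=γ+ψ≈0.3493

θ₁ = 0.8727, θ₂ = 0.0873, θ₃ = 0.3493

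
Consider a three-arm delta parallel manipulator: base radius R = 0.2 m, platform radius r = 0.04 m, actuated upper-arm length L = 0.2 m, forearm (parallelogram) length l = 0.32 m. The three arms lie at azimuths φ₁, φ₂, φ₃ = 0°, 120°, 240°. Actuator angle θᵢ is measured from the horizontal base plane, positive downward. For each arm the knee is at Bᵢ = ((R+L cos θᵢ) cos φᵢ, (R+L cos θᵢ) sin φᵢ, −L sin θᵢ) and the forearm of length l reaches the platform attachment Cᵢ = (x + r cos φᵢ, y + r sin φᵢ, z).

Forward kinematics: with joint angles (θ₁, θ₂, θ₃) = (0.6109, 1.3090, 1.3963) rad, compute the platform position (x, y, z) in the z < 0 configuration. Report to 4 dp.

(0.1126, 0.0143, -0.3547)

φ1=0.0°: virtual centre (0.3238, 0.0000, -0.1147), radius l
φ2=120.0°: virtual centre (-0.1059, 0.1834, -0.1932), radius l
arm 3 at φ=240.0°: (R−r)+L cos θ3 = 0.1947;  S3 = (-0.0974, -0.1686, -0.1970)
|S₂|²−|S₁|² = -0.0359;  |S₃|²−|S₁|² = -0.0413
linear system: -0.8594x+0.3668y = -0.0359−-0.1569z; -0.8424x+-0.3373y = -0.0413−-0.1645z
Cramer: x(z) = 0.0455-0.1891z;  y(z) = 0.0088-0.0153z
sphere 1 gives Az²+Bz+C=0 with A=1.0360, B=0.3345, C=-0.0117;  B²−4AC=0.1603;  roots -0.3547, 0.0318;  negative root z = -0.3547
x = 0.1126, y = 0.0143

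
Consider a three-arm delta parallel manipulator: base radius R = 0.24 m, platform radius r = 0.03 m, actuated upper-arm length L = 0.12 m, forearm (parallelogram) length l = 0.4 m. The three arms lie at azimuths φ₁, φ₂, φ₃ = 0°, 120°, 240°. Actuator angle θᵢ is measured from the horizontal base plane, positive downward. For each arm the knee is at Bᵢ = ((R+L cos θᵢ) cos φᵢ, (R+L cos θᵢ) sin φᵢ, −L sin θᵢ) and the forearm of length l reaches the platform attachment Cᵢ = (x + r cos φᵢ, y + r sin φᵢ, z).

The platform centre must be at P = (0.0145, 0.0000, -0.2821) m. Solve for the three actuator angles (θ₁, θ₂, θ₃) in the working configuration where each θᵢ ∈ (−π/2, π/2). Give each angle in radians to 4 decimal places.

θ₁ = 0.2618, θ₂ = 0.4361, θ₃ = 0.4361

φ1=0.0° → target in arm frame (0.0145, 0.0000)
  A cos θ + B sin θ = C:  0.1955·cos θ + -0.2821·sin θ = 0.1158
  √(A²+B²)=0.3432;  θ1 = -0.9648+1.2266 ≈ 0.2618
arm 2 (φ=120.0°): x'=-0.0072, y'=-0.0126
  A=0.2172, B=-0.2821, C=(l²−L²−A²−y'²−z²)/(2L)=0.0778
  θ2 = atan2(B,A) + arccos(C/0.3561) = 0.4361
arm 3 (φ=240.0°): x'=-0.0073, y'=0.0126
  e−x'=0.2172;  (l²−L²−(e−x')²−y'²−z²)/2L = 0.0778
  γ=atan2(-0.2821,0.2172)=-0.9145;  ψ=arccos(0.2184)=1.3506;  θ3=γ+ψ≈0.4361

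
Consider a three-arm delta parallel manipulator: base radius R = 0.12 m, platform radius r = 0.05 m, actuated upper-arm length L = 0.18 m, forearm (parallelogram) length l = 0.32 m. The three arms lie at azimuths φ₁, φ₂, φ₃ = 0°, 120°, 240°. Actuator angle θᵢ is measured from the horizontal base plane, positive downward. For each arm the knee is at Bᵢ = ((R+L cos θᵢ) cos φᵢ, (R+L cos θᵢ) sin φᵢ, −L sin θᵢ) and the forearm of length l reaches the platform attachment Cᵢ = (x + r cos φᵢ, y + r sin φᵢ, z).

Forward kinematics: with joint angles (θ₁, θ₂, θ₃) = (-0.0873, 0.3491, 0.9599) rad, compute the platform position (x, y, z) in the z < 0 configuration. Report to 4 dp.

centre 1 = (0.2493·cos0.0°, 0.2493·sin0.0°, 0.0157) = (0.2493, 0.0000, 0.0157)
arm 2 at φ=120.0°: (R−r)+L cos θ2 = 0.2391;  centre 2 = (-0.1196, 0.2071, -0.0616)
arm 3 at φ=240.0°: (R−r)+L cos θ3 = 0.1732;  centre 3 = (-0.0866, -0.1500, -0.1474)
subtract pairs → two planes through P
plane₁₂: -0.7378x+0.4142y+-0.1545z = -0.0014
Cramer: x(z) = 0.0097-0.3633z;  y(z) = 0.0138-0.2740z
into |P−centre ₁|² = l²: 1.2070z² + 0.1351z + -0.0445 = 0;  Δ = 0.2333;  z = -0.2561 or 0.1441 → z<0 root = -0.2561
x = 0.1027, y = 0.0840

(0.1027, 0.0840, -0.2561)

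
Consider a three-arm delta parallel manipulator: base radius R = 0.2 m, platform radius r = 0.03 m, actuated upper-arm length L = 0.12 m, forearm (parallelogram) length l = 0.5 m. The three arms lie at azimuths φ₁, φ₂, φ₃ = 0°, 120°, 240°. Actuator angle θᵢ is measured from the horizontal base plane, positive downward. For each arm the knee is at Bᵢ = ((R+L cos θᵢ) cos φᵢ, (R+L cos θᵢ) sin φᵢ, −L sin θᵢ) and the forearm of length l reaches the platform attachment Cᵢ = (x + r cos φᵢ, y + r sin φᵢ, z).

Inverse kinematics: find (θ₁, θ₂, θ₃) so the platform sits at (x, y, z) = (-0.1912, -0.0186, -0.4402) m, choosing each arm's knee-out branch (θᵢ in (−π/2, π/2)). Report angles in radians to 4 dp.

φ1=0.0° → target in arm frame (-0.1912, -0.0186)
  A=0.3612, B=-0.4402, C=(l²−L²−A²−y'²−z²)/(2L)=-0.3708
  √(A²+B²)=0.5694;  θ1 = -0.8837+2.2799 ≈ 1.3962
rotate P by −φ2: (0.0795, 0.1749, -0.4402)
  A=0.0905, B=-0.4402, C=(l²−L²−A²−y'²−z²)/(2L)=0.0127
  θ2 = atan2(B,A) + arccos(C/0.4494) = 0.1745
rotate P by −φ3: (0.1117, -0.1563, -0.4402)
  e−x'=0.0583;  (l²−L²−(e−x')²−y'²−z²)/2L = 0.0583
  γ=atan2(-0.4402,0.0583)=-1.4391;  ψ=arccos(0.1314)=1.4390;  θ3=γ+ψ≈-0.0001

θ₁ = 1.3962, θ₂ = 0.1745, θ₃ = -0.0001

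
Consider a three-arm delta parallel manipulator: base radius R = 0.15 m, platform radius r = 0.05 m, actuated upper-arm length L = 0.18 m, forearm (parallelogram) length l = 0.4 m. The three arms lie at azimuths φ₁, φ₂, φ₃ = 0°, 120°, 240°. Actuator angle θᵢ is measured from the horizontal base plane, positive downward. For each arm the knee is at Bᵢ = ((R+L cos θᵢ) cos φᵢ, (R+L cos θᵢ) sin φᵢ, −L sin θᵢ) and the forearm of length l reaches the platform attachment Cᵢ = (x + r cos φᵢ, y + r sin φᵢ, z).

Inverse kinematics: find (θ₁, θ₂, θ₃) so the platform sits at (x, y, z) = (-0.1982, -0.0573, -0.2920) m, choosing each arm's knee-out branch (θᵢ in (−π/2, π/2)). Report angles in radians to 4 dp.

arm 1 (φ=0.0°): x'=-0.1982, y'=-0.0573
  A cos θ + B sin θ = C:  0.2982·cos θ + -0.2920·sin θ = -0.1385
  γ=atan2(-0.2920,0.2982)=-0.7749;  ψ=arccos(-0.3319)=1.9091;  θ1=γ+ψ≈1.1342
φ2=120.0° → target in arm frame (0.0495, 0.2003)
  e−x'=0.0505;  (l²−L²−(e−x')²−y'²−z²)/2L = -0.0009
  γ=atan2(-0.2920,0.0505)=-1.3995;  ψ=arccos(-0.0031)=1.5739;  θ2=γ+ψ≈0.1745
rotate P by −φ3: (0.1487, -0.1430, -0.2920)
  e−x'=-0.0487;  (l²−L²−(e−x')²−y'²−z²)/2L = 0.0542
  √(A²+B²)=0.2960;  θ3 = -1.7361+1.3867 ≈ -0.3495

θ₁ = 1.1342, θ₂ = 0.1745, θ₃ = -0.3495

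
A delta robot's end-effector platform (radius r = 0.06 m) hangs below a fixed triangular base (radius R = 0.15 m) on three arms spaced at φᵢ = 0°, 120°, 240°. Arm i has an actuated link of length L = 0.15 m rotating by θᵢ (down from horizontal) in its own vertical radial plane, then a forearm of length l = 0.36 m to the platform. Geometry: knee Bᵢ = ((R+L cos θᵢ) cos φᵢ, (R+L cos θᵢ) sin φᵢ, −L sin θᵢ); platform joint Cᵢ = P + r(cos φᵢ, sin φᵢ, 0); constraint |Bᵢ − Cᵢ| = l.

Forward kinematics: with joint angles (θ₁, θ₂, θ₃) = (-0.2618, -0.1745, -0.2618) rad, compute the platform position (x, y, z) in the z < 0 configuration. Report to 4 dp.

(0.0039, -0.0068, -0.2372)

arm 1 at φ=0.0°: e+L cos θ1 = 0.2349;  centre 1 = (0.2349, 0.0000, 0.0388)
centre 2 = (0.2377·cos120.0°, 0.2377·sin120.0°, 0.0260) = (-0.1189, 0.2059, 0.0260)
φ3=240.0°: virtual centre (-0.1174, -0.2034, 0.0388), radius l
|centre ₂|²−|centre ₁|² = 0.0005;  |centre ₃|²−|centre ₁|² = 0.0000
linear system: -0.7075x+0.4117y = 0.0005−-0.0256z; -0.7047x+-0.4068y = 0.0000−0.0000z
det = 0.5780;  x = -0.0004+-0.0180z,  y = 0.0006+0.0312z
quadratic in z: (1.0013)z²+(-0.0691)z+(-0.0728)=0, √Δ=0.5442 → z ∈ {-0.2372, 0.3063}; z = -0.2372 (taking z<0)
x = 0.0039, y = -0.0068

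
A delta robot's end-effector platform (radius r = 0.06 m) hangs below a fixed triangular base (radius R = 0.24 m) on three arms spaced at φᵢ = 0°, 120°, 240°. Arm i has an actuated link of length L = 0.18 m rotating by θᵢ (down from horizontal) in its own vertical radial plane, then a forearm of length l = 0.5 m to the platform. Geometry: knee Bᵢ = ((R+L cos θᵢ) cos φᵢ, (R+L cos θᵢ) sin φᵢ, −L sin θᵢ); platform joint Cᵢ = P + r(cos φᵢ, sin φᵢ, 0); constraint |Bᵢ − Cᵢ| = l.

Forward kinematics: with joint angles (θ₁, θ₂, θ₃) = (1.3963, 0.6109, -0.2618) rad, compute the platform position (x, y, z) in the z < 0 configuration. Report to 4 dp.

centre 1 = (0.2113·cos0.0°, 0.2113·sin0.0°, -0.1773) = (0.2113, 0.0000, -0.1773)
φ2=120.0°: virtual centre (-0.1637, 0.2836, -0.1032), radius l
centre 3 = (0.3539·cos240.0°, 0.3539·sin240.0°, 0.0466) = (-0.1769, -0.3065, 0.0466)
eliminate P² terms by subtracting sphere 1 from 2 and 3
linear system: -0.7499x+0.5671y = 0.0418−0.1480z; -0.7764x+-0.6129y = 0.0513−0.4477z
det = 0.9000;  x = -0.0608+0.3830z,  y = -0.0067+0.2454z
sphere 1 gives Az²+Bz+C=0 with A=1.2069, B=0.1428, C=-0.1445;  B²−4AC=0.7180;  roots -0.4102, 0.2919;  negative root z = -0.4102
x = -0.2179, y = -0.1074

(-0.2179, -0.1074, -0.4102)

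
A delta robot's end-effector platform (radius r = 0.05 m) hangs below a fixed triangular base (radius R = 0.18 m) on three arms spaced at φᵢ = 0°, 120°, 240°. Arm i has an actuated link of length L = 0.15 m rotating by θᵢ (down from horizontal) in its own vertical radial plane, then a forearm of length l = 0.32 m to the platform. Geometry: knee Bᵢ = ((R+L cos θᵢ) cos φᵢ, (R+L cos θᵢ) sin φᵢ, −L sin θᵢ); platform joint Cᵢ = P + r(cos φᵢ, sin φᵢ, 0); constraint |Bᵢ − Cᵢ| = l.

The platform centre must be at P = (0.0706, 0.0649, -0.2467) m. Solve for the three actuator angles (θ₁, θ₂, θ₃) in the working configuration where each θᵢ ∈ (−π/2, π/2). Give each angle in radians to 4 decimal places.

θ₁ = 0.0873, θ₂ = 0.4364, θ₃ = 1.0470

arm 1 (φ=0.0°): x'=0.0706, y'=0.0649
  A cos θ + B sin θ = C:  0.0594·cos θ + -0.2467·sin θ = 0.0377
  γ=atan2(-0.2467,0.0594)=-1.3345;  ψ=arccos(0.1484)=1.4218;  θ1=γ+ψ≈0.0873
arm 2 (φ=120.0°): x'=0.0209, y'=-0.0936
  A=0.1091, B=-0.2467, C=(l²−L²−A²−y'²−z²)/(2L)=-0.0054
  θ2 = atan2(B,A) + arccos(C/0.2697) = 0.4364
rotate P by −φ3: (-0.0915, 0.0287, -0.2467)
  e−x'=0.2215;  (l²−L²−(e−x')²−y'²−z²)/2L = -0.1028
  θ3 = atan2(B,A) + arccos(C/0.3315) = 1.0470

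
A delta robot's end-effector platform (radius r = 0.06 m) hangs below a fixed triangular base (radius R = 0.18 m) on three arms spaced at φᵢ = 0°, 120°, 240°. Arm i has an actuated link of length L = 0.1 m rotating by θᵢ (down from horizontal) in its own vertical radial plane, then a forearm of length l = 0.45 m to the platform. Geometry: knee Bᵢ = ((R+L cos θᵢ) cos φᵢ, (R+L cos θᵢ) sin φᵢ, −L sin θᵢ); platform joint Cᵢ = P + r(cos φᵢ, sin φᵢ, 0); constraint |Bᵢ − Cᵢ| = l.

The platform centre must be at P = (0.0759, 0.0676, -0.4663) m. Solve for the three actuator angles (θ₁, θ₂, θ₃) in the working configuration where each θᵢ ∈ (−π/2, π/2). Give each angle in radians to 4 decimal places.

arm 1 (φ=0.0°): x'=0.0759, y'=0.0676
  A=0.0441, B=-0.4663, C=(l²−L²−A²−y'²−z²)/(2L)=-0.1573
  θ1 = atan2(B,A) + arccos(C/0.4684) = 0.4367
arm 2 (φ=120.0°): x'=0.0206, y'=-0.0995
  e−x'=0.0994;  (l²−L²−(e−x')²−y'²−z²)/2L = -0.2236
  γ=atan2(-0.4663,0.0994)=-1.3608;  ψ=arccos(-0.4690)=2.0590;  θ2=γ+ψ≈0.6982
arm 3 (φ=240.0°): x'=-0.0965, y'=0.0319
  A=0.2165, B=-0.4663, C=(l²−L²−A²−y'²−z²)/(2L)=-0.3641
  θ3 = atan2(B,A) + arccos(C/0.5141) = 1.2217

θ₁ = 0.4367, θ₂ = 0.6982, θ₃ = 1.2217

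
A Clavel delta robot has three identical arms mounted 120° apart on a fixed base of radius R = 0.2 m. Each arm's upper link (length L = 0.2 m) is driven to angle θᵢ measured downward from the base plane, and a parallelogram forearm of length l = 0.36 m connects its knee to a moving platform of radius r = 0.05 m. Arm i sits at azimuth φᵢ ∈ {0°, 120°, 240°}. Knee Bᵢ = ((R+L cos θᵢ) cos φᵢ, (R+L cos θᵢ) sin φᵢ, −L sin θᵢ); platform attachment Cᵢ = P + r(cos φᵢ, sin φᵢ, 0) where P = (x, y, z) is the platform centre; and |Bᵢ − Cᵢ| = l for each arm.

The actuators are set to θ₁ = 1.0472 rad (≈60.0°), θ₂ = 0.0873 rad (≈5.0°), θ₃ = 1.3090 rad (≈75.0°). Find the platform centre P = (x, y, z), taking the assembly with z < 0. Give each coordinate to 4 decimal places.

(-0.0396, 0.1573, -0.3180)

O1 = (0.2500·cos0.0°, 0.2500·sin0.0°, -0.1732) = (0.2500, 0.0000, -0.1732)
φ2=120.0°: virtual centre (-0.1746, 0.3024, -0.0174), radius l
arm 3 at φ=240.0°: e+L cos θ3 = 0.2018;  O3 = (-0.1009, -0.1747, -0.1932)
|O₂|²−|O₁|² = 0.0298;  |O₃|²−|O₁|² = -0.0145
linear system: -0.8492x+0.6049y = 0.0298−0.3115z; -0.7018x+-0.3495y = -0.0145−-0.0400z
Cramer: x(z) = -0.0023+0.1174z;  y(z) = 0.0460-0.3502z
quadratic in z: (1.1364)z²+(0.2549)z+(-0.0338)=0, √Δ=0.4678 → z ∈ {-0.3180, 0.0936}; z = -0.3180 (taking z<0)
x = -0.0396, y = 0.1573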